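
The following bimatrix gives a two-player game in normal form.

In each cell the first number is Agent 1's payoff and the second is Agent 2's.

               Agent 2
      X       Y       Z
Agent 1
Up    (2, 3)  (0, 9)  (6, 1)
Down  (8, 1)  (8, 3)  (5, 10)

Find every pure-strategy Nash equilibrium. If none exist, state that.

For each strategy profile, look for a profitable unilateral deviation.
(Up, X): Agent 1 can switch to Down (2 → 8). Not NE.
(Up, Y): Agent 1 can switch to Down (0 → 8). Not NE.
(Up, Z): Agent 2 can switch to X (1 → 3). Not NE.
(Down, X): Agent 2 can switch to Y (1 → 3). Not NE.
(Down, Y): Agent 2 can switch to Z (3 → 10). Not NE.
(Down, Z): Agent 1 can switch to Up (5 → 6). Not NE.

No pure-strategy Nash equilibrium.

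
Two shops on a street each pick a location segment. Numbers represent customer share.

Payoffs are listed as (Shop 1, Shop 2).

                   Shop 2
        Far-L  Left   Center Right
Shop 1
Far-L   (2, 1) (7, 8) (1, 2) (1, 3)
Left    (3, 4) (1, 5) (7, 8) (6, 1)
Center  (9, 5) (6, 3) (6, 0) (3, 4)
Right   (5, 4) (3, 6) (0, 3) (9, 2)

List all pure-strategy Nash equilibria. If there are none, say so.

(Far-L, Far-L): Shop 1 can switch to Left (2 → 3). Not NE.
(Far-L, Left): Shop 1 gets 7, best alternative 6; Shop 2 gets 8, best alternative 3. No profitable deviation — NE.
(Far-L, Center): Shop 1 can switch to Left (1 → 7). Not NE.
(Far-L, Right): Shop 1 can switch to Left (1 → 6). Not NE.
(Left, Far-L): Shop 1 can switch to Center (3 → 9). Not NE.
(Left, Left): Shop 1 can switch to Far-L (1 → 7). Not NE.
(Left, Center): Shop 1 gets 7, best alternative 6; Shop 2 gets 8, best alternative 5. No profitable deviation — NE.
(Left, Right): Shop 1 can switch to Right (6 → 9). Not NE.
(Center, Far-L): Shop 1 gets 9, best alternative 5; Shop 2 gets 5, best alternative 4. No profitable deviation — NE.
(Center, Left): Shop 1 can switch to Far-L (6 → 7). Not NE.
(Center, Center): Shop 1 can switch to Left (6 → 7). Not NE.
(Center, Right): Shop 1 can switch to Left (3 → 6). Not NE.
(Right, Far-L): Shop 1 can switch to Center (5 → 9). Not NE.
(The remaining 3 profiles each have a profitable deviation by the same check.)

Pure-strategy Nash equilibria: (Far-L, Left), (Left, Center), (Center, Far-L)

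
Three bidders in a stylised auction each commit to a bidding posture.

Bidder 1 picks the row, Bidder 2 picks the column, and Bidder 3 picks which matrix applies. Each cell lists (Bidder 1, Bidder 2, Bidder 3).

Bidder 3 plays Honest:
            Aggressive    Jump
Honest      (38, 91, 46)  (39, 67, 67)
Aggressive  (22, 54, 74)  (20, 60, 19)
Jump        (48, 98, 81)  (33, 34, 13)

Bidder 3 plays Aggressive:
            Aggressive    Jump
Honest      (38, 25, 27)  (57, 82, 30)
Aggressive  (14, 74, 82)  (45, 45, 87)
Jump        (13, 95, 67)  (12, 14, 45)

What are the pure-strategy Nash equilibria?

(Honest, Aggressive, Honest): Bidder 1 can switch to Jump (38 → 48). Not NE.
(Honest, Aggressive, Aggressive): Bidder 2 can switch to Jump (25 → 82). Not NE.
(Honest, Jump, Honest): Bidder 2 can switch to Aggressive (67 → 91). Not NE.
(Honest, Jump, Aggressive): Bidder 3 can switch to Honest (30 → 67). Not NE.
(Aggressive, Aggressive, Honest): Bidder 1 can switch to Honest (22 → 38). Not NE.
(Aggressive, Aggressive, Aggressive): Bidder 1 can switch to Honest (14 → 38). Not NE.
(Aggressive, Jump, Honest): Bidder 1 can switch to Honest (20 → 39). Not NE.
(Aggressive, Jump, Aggressive): Bidder 1 can switch to Honest (45 → 57). Not NE.
(Jump, Aggressive, Honest): Bidder 1 gets 48, best alternative 38; Bidder 2 gets 98, best alternative 34; Bidder 3 gets 81, best alternative 67. No profitable deviation — NE.
(Jump, Aggressive, Aggressive): Bidder 1 can switch to Honest (13 → 38). Not NE.
(Jump, Jump, Honest): Bidder 1 can switch to Honest (33 → 39). Not NE.
(Jump, Jump, Aggressive): Bidder 1 can switch to Honest (12 → 57). Not NE.

Pure NE: (Jump, Aggressive, Honest)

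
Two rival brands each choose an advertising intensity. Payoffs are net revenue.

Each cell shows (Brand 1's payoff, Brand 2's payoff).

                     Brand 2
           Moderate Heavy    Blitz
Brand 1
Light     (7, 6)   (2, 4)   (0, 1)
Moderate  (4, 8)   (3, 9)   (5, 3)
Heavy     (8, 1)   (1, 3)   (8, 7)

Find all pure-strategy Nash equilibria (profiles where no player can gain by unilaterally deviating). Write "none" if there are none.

Brand 1 against Moderate: payoffs 7, 4, 8 → best response Heavy.
Brand 1 against Heavy: payoffs 2, 3, 1 → best response Moderate.
Brand 1 against Blitz: payoffs 0, 5, 8 → best response Heavy.
Brand 2 against Light: payoffs 6, 4, 1 → best response Moderate.
Brand 2 against Moderate: payoffs 8, 9, 3 → best response Heavy.
Brand 2 against Heavy: payoffs 1, 3, 7 → best response Blitz.
Mutual best responses: (Moderate, Heavy); (Heavy, Blitz).

(Moderate, Heavy); (Heavy, Blitz)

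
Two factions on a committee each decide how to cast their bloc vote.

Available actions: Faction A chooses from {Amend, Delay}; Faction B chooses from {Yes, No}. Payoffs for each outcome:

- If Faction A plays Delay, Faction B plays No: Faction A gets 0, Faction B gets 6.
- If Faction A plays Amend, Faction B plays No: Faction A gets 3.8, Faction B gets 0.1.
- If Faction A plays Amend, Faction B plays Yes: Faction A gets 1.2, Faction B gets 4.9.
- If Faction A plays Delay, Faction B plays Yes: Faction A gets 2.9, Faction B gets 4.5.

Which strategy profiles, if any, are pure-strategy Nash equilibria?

This game has no pure Nash equilibrium.

Faction A against Yes: payoffs 1.2, 2.9 → best response Delay.
Faction A against No: payoffs 3.8, 0 → best response Amend.
Faction B against Amend: payoffs 4.9, 0.1 → best response Yes.
Faction B against Delay: payoffs 4.5, 6 → best response No.
No profile is a mutual best response for all players.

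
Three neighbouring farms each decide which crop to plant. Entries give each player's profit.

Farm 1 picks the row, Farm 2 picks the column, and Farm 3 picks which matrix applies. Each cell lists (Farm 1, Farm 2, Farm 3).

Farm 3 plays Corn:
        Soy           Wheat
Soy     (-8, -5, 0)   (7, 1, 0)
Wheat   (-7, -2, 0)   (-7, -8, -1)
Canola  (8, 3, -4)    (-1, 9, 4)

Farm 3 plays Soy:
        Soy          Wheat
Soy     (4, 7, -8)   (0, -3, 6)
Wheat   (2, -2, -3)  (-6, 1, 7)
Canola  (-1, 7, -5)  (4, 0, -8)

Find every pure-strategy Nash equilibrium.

This game has no pure Nash equilibrium.

Farm 1 against (Soy, Corn): payoffs -8, -7, 8 → best response Canola.
Farm 1 against (Soy, Soy): payoffs 4, 2, -1 → best response Soy.
Farm 1 against (Wheat, Corn): payoffs 7, -7, -1 → best response Soy.
Farm 1 against (Wheat, Soy): payoffs 0, -6, 4 → best response Canola.
Farm 2 against (Soy, Corn): payoffs -5, 1 → best response Wheat.
Farm 2 against (Soy, Soy): payoffs 7, -3 → best response Soy.
Farm 2 against (Wheat, Corn): payoffs -2, -8 → best response Soy.
Farm 2 against (Wheat, Soy): payoffs -2, 1 → best response Wheat.
Farm 2 against (Canola, Corn): payoffs 3, 9 → best response Wheat.
Farm 2 against (Canola, Soy): payoffs 7, 0 → best response Soy.
Farm 3 against (Soy, Soy): payoffs 0, -8 → best response Corn.
Farm 3 against (Soy, Wheat): payoffs 0, 6 → best response Soy.
Farm 3 against (Wheat, Soy): payoffs 0, -3 → best response Corn.
Farm 3 against (Wheat, Wheat): payoffs -1, 7 → best response Soy.
Farm 3 against (Canola, Soy): payoffs -4, -5 → best response Corn.
Farm 3 against (Canola, Wheat): payoffs 4, -8 → best response Corn.
No profile is a mutual best response for all players.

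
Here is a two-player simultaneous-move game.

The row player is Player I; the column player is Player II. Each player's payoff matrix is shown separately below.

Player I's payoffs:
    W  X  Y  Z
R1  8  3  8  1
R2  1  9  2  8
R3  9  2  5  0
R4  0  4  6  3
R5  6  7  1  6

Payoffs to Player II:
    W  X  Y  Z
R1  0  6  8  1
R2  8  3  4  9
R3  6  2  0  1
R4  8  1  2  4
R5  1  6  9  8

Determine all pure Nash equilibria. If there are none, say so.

Mark each player's best response to every combination of opponents' strategies; a profile where every player is best-responding is a pure Nash equilibrium.
Player I against W: payoffs 8, 1, 9, 0, 6 → best response R3.
Player I against X: payoffs 3, 9, 2, 4, 7 → best response R2.
Player I against Y: payoffs 8, 2, 5, 6, 1 → best response R1.
Player I against Z: payoffs 1, 8, 0, 3, 6 → best response R2.
Player II against R1: payoffs 0, 6, 8, 1 → best response Y.
Player II against R2: payoffs 8, 3, 4, 9 → best response Z.
Player II against R3: payoffs 6, 2, 0, 1 → best response W.
Player II against R4: payoffs 8, 1, 2, 4 → best response W.
Player II against R5: payoffs 1, 6, 9, 8 → best response Y.
Mutual best responses: (R1, Y); (R2, Z); (R3, W).

The pure Nash equilibria are (R1, Y) and (R2, Z) and (R3, W).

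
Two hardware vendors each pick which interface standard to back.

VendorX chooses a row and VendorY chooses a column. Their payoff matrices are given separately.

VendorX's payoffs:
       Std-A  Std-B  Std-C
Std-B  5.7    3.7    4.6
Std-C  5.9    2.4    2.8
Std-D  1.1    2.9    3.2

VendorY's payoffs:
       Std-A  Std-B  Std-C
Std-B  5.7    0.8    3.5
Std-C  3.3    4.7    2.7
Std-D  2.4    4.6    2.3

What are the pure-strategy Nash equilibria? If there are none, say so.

For each strategy profile, look for a profitable unilateral deviation.
(Std-B, Std-A): VendorX can switch to Std-C (5.7 → 5.9). Not NE.
(Std-B, Std-B): VendorY can switch to Std-A (0.8 → 5.7). Not NE.
(Std-B, Std-C): VendorY can switch to Std-A (3.5 → 5.7). Not NE.
(Std-C, Std-A): VendorY can switch to Std-B (3.3 → 4.7). Not NE.
(Std-C, Std-B): VendorX can switch to Std-B (2.4 → 3.7). Not NE.
(Std-C, Std-C): VendorX can switch to Std-B (2.8 → 4.6). Not NE.
(Std-D, Std-A): VendorX can switch to Std-B (1.1 → 5.7). Not NE.
(Std-D, Std-B): VendorX can switch to Std-B (2.9 → 3.7). Not NE.
(The remaining 1 profile has a profitable deviation by the same check.)

none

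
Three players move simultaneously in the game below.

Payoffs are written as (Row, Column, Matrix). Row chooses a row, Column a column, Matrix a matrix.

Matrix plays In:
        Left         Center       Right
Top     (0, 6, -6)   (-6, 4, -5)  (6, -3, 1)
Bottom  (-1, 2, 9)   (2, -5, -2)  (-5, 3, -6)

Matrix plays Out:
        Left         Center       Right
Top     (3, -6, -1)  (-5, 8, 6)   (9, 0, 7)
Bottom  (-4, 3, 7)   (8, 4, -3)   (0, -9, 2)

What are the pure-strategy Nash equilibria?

none

Row against (Left, In): payoffs 0, -1 → best response Top.
Row against (Left, Out): payoffs 3, -4 → best response Top.
Row against (Center, In): payoffs -6, 2 → best response Bottom.
Row against (Center, Out): payoffs -5, 8 → best response Bottom.
Row against (Right, In): payoffs 6, -5 → best response Top.
Row against (Right, Out): payoffs 9, 0 → best response Top.
Column against (Top, In): payoffs 6, 4, -3 → best response Left.
Column against (Top, Out): payoffs -6, 8, 0 → best response Center.
Column against (Bottom, In): payoffs 2, -5, 3 → best response Right.
Column against (Bottom, Out): payoffs 3, 4, -9 → best response Center.
Matrix against (Top, Left): payoffs -6, -1 → best response Out.
Matrix against (Top, Center): payoffs -5, 6 → best response Out.
Matrix against (Top, Right): payoffs 1, 7 → best response Out.
Matrix against (Bottom, Left): payoffs 9, 7 → best response In.
Matrix against (Bottom, Center): payoffs -2, -3 → best response In.
Matrix against (Bottom, Right): payoffs -6, 2 → best response Out.
No profile is a mutual best response for all players.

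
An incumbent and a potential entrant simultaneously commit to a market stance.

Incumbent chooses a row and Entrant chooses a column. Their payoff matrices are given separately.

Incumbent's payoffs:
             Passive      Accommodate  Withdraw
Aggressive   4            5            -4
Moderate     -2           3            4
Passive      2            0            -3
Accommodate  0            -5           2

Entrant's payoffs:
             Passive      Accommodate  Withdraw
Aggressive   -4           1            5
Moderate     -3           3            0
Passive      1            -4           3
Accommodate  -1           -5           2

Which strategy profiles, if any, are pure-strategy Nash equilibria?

Mark each player's best response to every combination of opponents' strategies; a profile where every player is best-responding is a pure Nash equilibrium.
Incumbent against Passive: payoffs 4, -2, 2, 0 → best response Aggressive.
Incumbent against Accommodate: payoffs 5, 3, 0, -5 → best response Aggressive.
Incumbent against Withdraw: payoffs -4, 4, -3, 2 → best response Moderate.
Entrant against Aggressive: payoffs -4, 1, 5 → best response Withdraw.
Entrant against Moderate: payoffs -3, 3, 0 → best response Accommodate.
Entrant against Passive: payoffs 1, -4, 3 → best response Withdraw.
Entrant against Accommodate: payoffs -1, -5, 2 → best response Withdraw.
No profile is a mutual best response for all players.

This game has no pure Nash equilibrium.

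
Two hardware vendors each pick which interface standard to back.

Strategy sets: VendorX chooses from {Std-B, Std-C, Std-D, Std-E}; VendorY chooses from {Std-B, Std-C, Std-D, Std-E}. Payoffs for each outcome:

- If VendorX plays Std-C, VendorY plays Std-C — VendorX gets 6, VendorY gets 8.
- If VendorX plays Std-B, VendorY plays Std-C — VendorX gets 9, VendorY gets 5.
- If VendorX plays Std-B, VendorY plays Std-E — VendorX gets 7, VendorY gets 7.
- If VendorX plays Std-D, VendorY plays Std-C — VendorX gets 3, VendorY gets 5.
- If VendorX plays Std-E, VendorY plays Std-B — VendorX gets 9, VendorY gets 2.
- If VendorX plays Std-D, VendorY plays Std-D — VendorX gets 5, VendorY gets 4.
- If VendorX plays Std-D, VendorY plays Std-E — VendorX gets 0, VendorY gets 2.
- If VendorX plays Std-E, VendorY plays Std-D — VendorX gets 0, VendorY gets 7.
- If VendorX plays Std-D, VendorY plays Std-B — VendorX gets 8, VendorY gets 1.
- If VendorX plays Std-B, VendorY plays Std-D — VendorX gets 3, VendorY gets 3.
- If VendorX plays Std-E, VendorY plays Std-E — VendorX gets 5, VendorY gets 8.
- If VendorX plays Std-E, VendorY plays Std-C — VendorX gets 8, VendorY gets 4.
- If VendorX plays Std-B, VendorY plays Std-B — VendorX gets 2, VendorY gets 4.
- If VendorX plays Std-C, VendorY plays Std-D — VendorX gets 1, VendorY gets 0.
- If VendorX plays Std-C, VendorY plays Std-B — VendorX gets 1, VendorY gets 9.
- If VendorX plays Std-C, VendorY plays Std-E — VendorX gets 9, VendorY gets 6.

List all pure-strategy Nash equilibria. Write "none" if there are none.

none

(Std-B, Std-B): VendorX can switch to Std-D (2 → 8). Not NE.
(Std-B, Std-C): VendorY can switch to Std-E (5 → 7). Not NE.
(Std-B, Std-D): VendorX can switch to Std-D (3 → 5). Not NE.
(Std-B, Std-E): VendorX can switch to Std-C (7 → 9). Not NE.
(Std-C, Std-B): VendorX can switch to Std-B (1 → 2). Not NE.
(Std-C, Std-C): VendorX can switch to Std-B (6 → 9). Not NE.
(Std-C, Std-D): VendorX can switch to Std-B (1 → 3). Not NE.
(Std-C, Std-E): VendorY can switch to Std-B (6 → 9). Not NE.
(The remaining 8 profiles each have a profitable deviation by the same check.)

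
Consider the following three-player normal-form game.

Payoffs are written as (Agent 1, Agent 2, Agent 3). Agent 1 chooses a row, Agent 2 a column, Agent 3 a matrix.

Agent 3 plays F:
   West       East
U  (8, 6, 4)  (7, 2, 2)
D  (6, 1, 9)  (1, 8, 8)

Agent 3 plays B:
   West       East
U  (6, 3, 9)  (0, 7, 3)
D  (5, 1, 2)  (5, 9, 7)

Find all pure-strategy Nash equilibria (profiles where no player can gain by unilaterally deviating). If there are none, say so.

(U, West, F): Agent 3 can switch to B (4 → 9). Not NE.
(U, West, B): Agent 2 can switch to East (3 → 7). Not NE.
(U, East, F): Agent 2 can switch to West (2 → 6). Not NE.
(U, East, B): Agent 1 can switch to D (0 → 5). Not NE.
(D, West, F): Agent 1 can switch to U (6 → 8). Not NE.
(D, West, B): Agent 1 can switch to U (5 → 6). Not NE.
(D, East, F): Agent 1 can switch to U (1 → 7). Not NE.
(D, East, B): Agent 3 can switch to F (7 → 8). Not NE.

There is no pure-strategy Nash equilibrium.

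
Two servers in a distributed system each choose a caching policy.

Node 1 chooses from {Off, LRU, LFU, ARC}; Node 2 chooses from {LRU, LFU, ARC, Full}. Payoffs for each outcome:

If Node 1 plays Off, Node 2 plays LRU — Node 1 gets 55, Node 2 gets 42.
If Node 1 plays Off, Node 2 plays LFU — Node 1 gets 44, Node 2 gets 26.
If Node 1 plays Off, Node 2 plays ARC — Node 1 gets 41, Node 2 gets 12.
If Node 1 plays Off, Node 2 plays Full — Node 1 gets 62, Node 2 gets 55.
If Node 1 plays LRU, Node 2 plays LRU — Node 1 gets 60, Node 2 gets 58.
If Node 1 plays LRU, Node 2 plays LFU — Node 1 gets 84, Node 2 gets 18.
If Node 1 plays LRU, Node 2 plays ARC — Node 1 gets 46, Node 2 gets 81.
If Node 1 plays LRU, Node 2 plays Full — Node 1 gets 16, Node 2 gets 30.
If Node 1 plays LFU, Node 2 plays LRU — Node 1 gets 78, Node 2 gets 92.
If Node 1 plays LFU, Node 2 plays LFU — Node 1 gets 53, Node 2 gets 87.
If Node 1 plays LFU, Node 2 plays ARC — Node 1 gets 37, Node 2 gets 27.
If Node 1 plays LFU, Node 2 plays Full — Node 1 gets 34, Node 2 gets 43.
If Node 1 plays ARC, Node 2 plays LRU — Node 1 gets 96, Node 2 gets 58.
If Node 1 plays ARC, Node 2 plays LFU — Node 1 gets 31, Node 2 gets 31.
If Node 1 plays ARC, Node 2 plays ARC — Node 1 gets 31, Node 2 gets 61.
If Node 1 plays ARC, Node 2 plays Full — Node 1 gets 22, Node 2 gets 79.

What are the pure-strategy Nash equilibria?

The pure Nash equilibria are (Off, Full), (LRU, ARC).

Node 1 against LRU: payoffs 55, 60, 78, 96 → best response ARC.
Node 1 against LFU: payoffs 44, 84, 53, 31 → best response LRU.
Node 1 against ARC: payoffs 41, 46, 37, 31 → best response LRU.
Node 1 against Full: payoffs 62, 16, 34, 22 → best response Off.
Node 2 against Off: payoffs 42, 26, 12, 55 → best response Full.
Node 2 against LRU: payoffs 58, 18, 81, 30 → best response ARC.
Node 2 against LFU: payoffs 92, 87, 27, 43 → best response LRU.
Node 2 against ARC: payoffs 58, 31, 61, 79 → best response Full.
Mutual best responses: (Off, Full); (LRU, ARC).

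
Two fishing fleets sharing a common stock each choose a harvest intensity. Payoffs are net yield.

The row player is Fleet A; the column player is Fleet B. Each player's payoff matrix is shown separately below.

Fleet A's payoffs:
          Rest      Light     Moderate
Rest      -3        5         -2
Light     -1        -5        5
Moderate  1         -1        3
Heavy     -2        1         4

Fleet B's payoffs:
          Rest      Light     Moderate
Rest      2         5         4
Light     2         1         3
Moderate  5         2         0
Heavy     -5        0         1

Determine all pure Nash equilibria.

Fleet A against Rest: payoffs -3, -1, 1, -2 → best response Moderate.
Fleet A against Light: payoffs 5, -5, -1, 1 → best response Rest.
Fleet A against Moderate: payoffs -2, 5, 3, 4 → best response Light.
Fleet B against Rest: payoffs 2, 5, 4 → best response Light.
Fleet B against Light: payoffs 2, 1, 3 → best response Moderate.
Fleet B against Moderate: payoffs 5, 2, 0 → best response Rest.
Fleet B against Heavy: payoffs -5, 0, 1 → best response Moderate.
Mutual best responses: (Rest, Light); (Light, Moderate); (Moderate, Rest).

The pure Nash equilibria are (Rest, Light), (Light, Moderate), (Moderate, Rest).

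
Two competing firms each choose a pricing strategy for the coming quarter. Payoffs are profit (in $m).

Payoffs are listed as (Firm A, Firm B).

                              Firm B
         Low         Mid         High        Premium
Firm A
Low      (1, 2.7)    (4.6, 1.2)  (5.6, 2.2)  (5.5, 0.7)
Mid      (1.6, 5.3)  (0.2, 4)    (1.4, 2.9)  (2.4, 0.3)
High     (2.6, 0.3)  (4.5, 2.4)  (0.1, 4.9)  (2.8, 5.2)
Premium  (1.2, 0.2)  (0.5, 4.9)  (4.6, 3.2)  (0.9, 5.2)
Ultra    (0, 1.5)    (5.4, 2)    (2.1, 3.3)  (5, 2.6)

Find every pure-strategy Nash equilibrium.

none

Mark each player's best response to every combination of opponents' strategies; a profile where every player is best-responding is a pure Nash equilibrium.
Firm A against Low: payoffs 1, 1.6, 2.6, 1.2, 0 → best response High.
Firm A against Mid: payoffs 4.6, 0.2, 4.5, 0.5, 5.4 → best response Ultra.
Firm A against High: payoffs 5.6, 1.4, 0.1, 4.6, 2.1 → best response Low.
Firm A against Premium: payoffs 5.5, 2.4, 2.8, 0.9, 5 → best response Low.
Firm B against Low: payoffs 2.7, 1.2, 2.2, 0.7 → best response Low.
Firm B against Mid: payoffs 5.3, 4, 2.9, 0.3 → best response Low.
Firm B against High: payoffs 0.3, 2.4, 4.9, 5.2 → best response Premium.
Firm B against Premium: payoffs 0.2, 4.9, 3.2, 5.2 → best response Premium.
Firm B against Ultra: payoffs 1.5, 2, 3.3, 2.6 → best response High.
No profile is a mutual best response for all players.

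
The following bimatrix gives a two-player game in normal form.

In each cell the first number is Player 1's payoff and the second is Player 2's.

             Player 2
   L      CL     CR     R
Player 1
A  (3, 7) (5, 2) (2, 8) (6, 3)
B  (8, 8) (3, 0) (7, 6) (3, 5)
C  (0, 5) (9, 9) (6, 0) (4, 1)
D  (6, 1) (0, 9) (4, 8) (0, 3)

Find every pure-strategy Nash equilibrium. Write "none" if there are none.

The pure Nash equilibria are (B, L), (C, CL).

Player 1 against L: payoffs 3, 8, 0, 6 → best response B.
Player 1 against CL: payoffs 5, 3, 9, 0 → best response C.
Player 1 against CR: payoffs 2, 7, 6, 4 → best response B.
Player 1 against R: payoffs 6, 3, 4, 0 → best response A.
Player 2 against A: payoffs 7, 2, 8, 3 → best response CR.
Player 2 against B: payoffs 8, 0, 6, 5 → best response L.
Player 2 against C: payoffs 5, 9, 0, 1 → best response CL.
Player 2 against D: payoffs 1, 9, 8, 3 → best response CL.
Mutual best responses: (B, L); (C, CL).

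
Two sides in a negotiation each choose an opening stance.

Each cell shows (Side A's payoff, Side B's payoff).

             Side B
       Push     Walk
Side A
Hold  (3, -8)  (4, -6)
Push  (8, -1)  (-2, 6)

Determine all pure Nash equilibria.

Pure NE: (Hold, Walk)

Check each profile: it is a Nash equilibrium iff no player can strictly gain by switching unilaterally.
(Hold, Push): Side A can switch to Push (3 → 8). Not NE.
(Hold, Walk): Side A gets 4, best alternative -2; Side B gets -6, best alternative -8. No profitable deviation — NE.
(Push, Push): Side B can switch to Walk (-1 → 6). Not NE.
(Push, Walk): Side A can switch to Hold (-2 → 4). Not NE.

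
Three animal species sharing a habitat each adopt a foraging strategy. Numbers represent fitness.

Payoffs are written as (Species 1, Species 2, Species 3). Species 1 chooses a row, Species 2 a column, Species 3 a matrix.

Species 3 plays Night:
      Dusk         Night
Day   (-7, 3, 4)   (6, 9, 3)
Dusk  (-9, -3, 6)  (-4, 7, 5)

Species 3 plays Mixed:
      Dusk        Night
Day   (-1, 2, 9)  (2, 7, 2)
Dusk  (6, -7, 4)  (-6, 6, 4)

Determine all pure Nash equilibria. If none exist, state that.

(Day, Dusk, Night): Species 2 can switch to Night (3 → 9). Not NE.
(Day, Dusk, Mixed): Species 1 can switch to Dusk (-1 → 6). Not NE.
(Day, Night, Night): Species 1 gets 6, best alternative -4; Species 2 gets 9, best alternative 3; Species 3 gets 3, best alternative 2. No profitable deviation — NE.
(Day, Night, Mixed): Species 3 can switch to Night (2 → 3). Not NE.
(Dusk, Dusk, Night): Species 1 can switch to Day (-9 → -7). Not NE.
(Dusk, Dusk, Mixed): Species 2 can switch to Night (-7 → 6). Not NE.
(Dusk, Night, Night): Species 1 can switch to Day (-4 → 6). Not NE.
(Dusk, Night, Mixed): Species 1 can switch to Day (-6 → 2). Not NE.

Pure NE: (Day, Night, Night)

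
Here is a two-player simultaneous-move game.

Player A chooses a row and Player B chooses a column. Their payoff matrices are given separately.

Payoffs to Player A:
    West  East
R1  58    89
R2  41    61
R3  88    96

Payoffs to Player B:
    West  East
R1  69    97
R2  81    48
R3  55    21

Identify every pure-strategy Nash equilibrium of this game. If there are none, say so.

The unique pure-strategy Nash equilibrium is (R3, West).

Player A against West: payoffs 58, 41, 88 → best response R3.
Player A against East: payoffs 89, 61, 96 → best response R3.
Player B against R1: payoffs 69, 97 → best response East.
Player B against R2: payoffs 81, 48 → best response West.
Player B against R3: payoffs 55, 21 → best response West.
Mutual best responses: (R3, West).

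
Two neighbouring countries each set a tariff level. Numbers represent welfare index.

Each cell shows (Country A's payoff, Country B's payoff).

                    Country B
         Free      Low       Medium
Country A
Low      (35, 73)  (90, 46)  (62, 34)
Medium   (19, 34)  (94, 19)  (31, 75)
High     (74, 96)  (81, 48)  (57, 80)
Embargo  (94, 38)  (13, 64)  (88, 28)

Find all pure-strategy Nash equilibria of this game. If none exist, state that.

(Low, Free): Country A can switch to High (35 → 74). Not NE.
(Low, Low): Country A can switch to Medium (90 → 94). Not NE.
(Low, Medium): Country A can switch to Embargo (62 → 88). Not NE.
(Medium, Free): Country A can switch to Low (19 → 35). Not NE.
(Medium, Low): Country B can switch to Free (19 → 34). Not NE.
(Medium, Medium): Country A can switch to Low (31 → 62). Not NE.
(The remaining 6 profiles each have a profitable deviation by the same check.)

There is no pure-strategy Nash equilibrium.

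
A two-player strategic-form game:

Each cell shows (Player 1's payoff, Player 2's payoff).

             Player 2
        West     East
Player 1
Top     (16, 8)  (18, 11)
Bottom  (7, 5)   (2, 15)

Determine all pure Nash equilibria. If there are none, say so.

Pure NE: (Top, East)

(Top, West): Player 2 can switch to East (8 → 11). Not NE.
(Top, East): Player 1 gets 18, best alternative 2; Player 2 gets 11, best alternative 8. No profitable deviation — NE.
(Bottom, West): Player 1 can switch to Top (7 → 16). Not NE.
(Bottom, East): Player 1 can switch to Top (2 → 18). Not NE.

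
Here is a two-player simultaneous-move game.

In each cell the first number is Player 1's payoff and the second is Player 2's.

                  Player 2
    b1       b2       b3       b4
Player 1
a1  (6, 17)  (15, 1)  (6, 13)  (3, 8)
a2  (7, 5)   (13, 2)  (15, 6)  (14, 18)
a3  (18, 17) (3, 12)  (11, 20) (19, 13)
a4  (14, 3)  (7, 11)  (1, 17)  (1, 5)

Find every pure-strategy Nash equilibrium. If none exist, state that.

No pure-strategy Nash equilibrium.

Player 1 against b1: payoffs 6, 7, 18, 14 → best response a3.
Player 1 against b2: payoffs 15, 13, 3, 7 → best response a1.
Player 1 against b3: payoffs 6, 15, 11, 1 → best response a2.
Player 1 against b4: payoffs 3, 14, 19, 1 → best response a3.
Player 2 against a1: payoffs 17, 1, 13, 8 → best response b1.
Player 2 against a2: payoffs 5, 2, 6, 18 → best response b4.
Player 2 against a3: payoffs 17, 12, 20, 13 → best response b3.
Player 2 against a4: payoffs 3, 11, 17, 5 → best response b3.
No profile is a mutual best response for all players.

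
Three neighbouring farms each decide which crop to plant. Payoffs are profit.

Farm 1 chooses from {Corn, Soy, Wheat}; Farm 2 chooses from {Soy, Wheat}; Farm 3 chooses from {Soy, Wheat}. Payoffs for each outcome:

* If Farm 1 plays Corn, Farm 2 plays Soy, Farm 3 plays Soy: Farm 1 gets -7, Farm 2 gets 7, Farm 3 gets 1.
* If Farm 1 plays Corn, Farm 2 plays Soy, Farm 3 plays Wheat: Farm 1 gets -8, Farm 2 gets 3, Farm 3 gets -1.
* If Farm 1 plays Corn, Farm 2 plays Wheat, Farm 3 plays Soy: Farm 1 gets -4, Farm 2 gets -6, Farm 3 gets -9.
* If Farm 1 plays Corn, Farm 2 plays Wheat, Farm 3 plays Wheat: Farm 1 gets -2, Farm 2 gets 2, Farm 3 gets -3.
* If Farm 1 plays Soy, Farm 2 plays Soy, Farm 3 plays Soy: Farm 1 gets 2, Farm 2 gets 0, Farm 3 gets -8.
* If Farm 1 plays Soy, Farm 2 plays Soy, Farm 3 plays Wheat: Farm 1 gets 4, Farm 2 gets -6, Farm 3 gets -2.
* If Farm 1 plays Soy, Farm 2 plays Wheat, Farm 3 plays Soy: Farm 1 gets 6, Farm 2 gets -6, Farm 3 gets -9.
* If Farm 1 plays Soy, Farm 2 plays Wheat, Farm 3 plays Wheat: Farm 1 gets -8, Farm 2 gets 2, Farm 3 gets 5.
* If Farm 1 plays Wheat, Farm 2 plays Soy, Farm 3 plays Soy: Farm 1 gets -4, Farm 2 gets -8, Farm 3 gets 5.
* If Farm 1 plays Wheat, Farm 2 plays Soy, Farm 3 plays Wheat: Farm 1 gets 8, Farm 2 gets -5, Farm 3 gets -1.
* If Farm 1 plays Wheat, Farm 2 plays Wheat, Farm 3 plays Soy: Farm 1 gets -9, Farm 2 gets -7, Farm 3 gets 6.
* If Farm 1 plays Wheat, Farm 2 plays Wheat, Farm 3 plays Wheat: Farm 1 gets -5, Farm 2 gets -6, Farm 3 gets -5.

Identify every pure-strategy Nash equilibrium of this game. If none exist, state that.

Farm 1 against (Soy, Soy): payoffs -7, 2, -4 → best response Soy.
Farm 1 against (Soy, Wheat): payoffs -8, 4, 8 → best response Wheat.
Farm 1 against (Wheat, Soy): payoffs -4, 6, -9 → best response Soy.
Farm 1 against (Wheat, Wheat): payoffs -2, -8, -5 → best response Corn.
Farm 2 against (Corn, Soy): payoffs 7, -6 → best response Soy.
Farm 2 against (Corn, Wheat): payoffs 3, 2 → best response Soy.
Farm 2 against (Soy, Soy): payoffs 0, -6 → best response Soy.
Farm 2 against (Soy, Wheat): payoffs -6, 2 → best response Wheat.
Farm 2 against (Wheat, Soy): payoffs -8, -7 → best response Wheat.
Farm 2 against (Wheat, Wheat): payoffs -5, -6 → best response Soy.
Farm 3 against (Corn, Soy): payoffs 1, -1 → best response Soy.
Farm 3 against (Corn, Wheat): payoffs -9, -3 → best response Wheat.
Farm 3 against (Soy, Soy): payoffs -8, -2 → best response Wheat.
Farm 3 against (Soy, Wheat): payoffs -9, 5 → best response Wheat.
Farm 3 against (Wheat, Soy): payoffs 5, -1 → best response Soy.
Farm 3 against (Wheat, Wheat): payoffs 6, -5 → best response Soy.
No profile is a mutual best response for all players.

This game has no pure Nash equilibrium.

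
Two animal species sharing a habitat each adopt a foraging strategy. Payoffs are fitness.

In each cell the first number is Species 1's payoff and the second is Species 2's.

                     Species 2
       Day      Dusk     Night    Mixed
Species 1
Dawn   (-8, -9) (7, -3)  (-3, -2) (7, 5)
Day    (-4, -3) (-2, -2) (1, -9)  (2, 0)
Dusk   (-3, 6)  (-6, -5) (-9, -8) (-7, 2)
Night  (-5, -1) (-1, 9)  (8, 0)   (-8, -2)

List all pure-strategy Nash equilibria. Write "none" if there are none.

Check each profile: it is a Nash equilibrium iff no player can strictly gain by switching unilaterally.
(Dawn, Day): Species 1 can switch to Day (-8 → -4). Not NE.
(Dawn, Dusk): Species 2 can switch to Night (-3 → -2). Not NE.
(Dawn, Night): Species 1 can switch to Day (-3 → 1). Not NE.
(Dawn, Mixed): Species 1 gets 7, best alternative 2; Species 2 gets 5, best alternative -2. No profitable deviation — NE.
(Day, Day): Species 1 can switch to Dusk (-4 → -3). Not NE.
(Day, Dusk): Species 1 can switch to Dawn (-2 → 7). Not NE.
(Day, Night): Species 1 can switch to Night (1 → 8). Not NE.
(Day, Mixed): Species 1 can switch to Dawn (2 → 7). Not NE.
(Dusk, Day): Species 1 gets -3, best alternative -4; Species 2 gets 6, best alternative 2. No profitable deviation — NE.
(Dusk, Dusk): Species 1 can switch to Dawn (-6 → 7). Not NE.
(The remaining 6 profiles each have a profitable deviation by the same check.)

Pure-strategy Nash equilibria: (Dawn, Mixed); (Dusk, Day)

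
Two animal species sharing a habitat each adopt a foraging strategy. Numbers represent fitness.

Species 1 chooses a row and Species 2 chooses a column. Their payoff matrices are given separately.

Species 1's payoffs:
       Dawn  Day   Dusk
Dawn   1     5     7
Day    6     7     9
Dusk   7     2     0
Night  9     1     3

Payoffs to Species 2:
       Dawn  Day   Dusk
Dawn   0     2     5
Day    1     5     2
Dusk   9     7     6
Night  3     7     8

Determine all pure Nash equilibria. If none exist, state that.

For each strategy profile, look for a profitable unilateral deviation.
(Dawn, Dawn): Species 1 can switch to Day (1 → 6). Not NE.
(Dawn, Day): Species 1 can switch to Day (5 → 7). Not NE.
(Dawn, Dusk): Species 1 can switch to Day (7 → 9). Not NE.
(Day, Dawn): Species 1 can switch to Dusk (6 → 7). Not NE.
(Day, Day): Species 1 gets 7, best alternative 5; Species 2 gets 5, best alternative 2. No profitable deviation — NE.
(Day, Dusk): Species 2 can switch to Day (2 → 5). Not NE.
(Dusk, Dawn): Species 1 can switch to Night (7 → 9). Not NE.
(Dusk, Day): Species 1 can switch to Dawn (2 → 5). Not NE.
(Dusk, Dusk): Species 1 can switch to Dawn (0 → 7). Not NE.
(The remaining 3 profiles each have a profitable deviation by the same check.)

Pure NE: (Day, Day)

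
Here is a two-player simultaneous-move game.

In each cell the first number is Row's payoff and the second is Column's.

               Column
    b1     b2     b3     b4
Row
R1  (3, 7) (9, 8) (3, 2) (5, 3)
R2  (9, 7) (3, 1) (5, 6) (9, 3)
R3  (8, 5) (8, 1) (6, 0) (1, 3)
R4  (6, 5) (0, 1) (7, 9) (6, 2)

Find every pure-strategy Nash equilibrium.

The pure Nash equilibria are (R1, b2); (R2, b1); (R4, b3).

(R1, b1): Row can switch to R2 (3 → 9). Not NE.
(R1, b2): Row gets 9, best alternative 8; Column gets 8, best alternative 7. No profitable deviation — NE.
(R1, b3): Row can switch to R2 (3 → 5). Not NE.
(R1, b4): Row can switch to R2 (5 → 9). Not NE.
(R2, b1): Row gets 9, best alternative 8; Column gets 7, best alternative 6. No profitable deviation — NE.
(R2, b2): Row can switch to R1 (3 → 9). Not NE.
(R2, b3): Row can switch to R3 (5 → 6). Not NE.
(R2, b4): Column can switch to b1 (3 → 7). Not NE.
(R4, b3): Row gets 7, best alternative 6; Column gets 9, best alternative 5. No profitable deviation — NE.
(The remaining 7 profiles each have a profitable deviation by the same check.)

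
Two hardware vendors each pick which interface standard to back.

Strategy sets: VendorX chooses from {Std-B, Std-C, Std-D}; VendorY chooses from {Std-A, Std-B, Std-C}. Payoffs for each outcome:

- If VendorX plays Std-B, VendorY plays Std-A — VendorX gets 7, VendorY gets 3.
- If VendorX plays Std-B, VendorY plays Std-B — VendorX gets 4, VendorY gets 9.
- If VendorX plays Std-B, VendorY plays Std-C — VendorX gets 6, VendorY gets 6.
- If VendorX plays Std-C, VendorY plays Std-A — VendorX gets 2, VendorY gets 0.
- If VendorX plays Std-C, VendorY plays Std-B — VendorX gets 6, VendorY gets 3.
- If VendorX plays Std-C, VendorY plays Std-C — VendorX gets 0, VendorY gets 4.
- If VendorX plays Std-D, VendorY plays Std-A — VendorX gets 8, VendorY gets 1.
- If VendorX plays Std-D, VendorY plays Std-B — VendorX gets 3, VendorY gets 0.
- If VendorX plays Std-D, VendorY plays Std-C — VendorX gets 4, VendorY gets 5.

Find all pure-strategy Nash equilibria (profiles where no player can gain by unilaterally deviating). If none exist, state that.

For each strategy profile, look for a profitable unilateral deviation.
(Std-B, Std-A): VendorX can switch to Std-D (7 → 8). Not NE.
(Std-B, Std-B): VendorX can switch to Std-C (4 → 6). Not NE.
(Std-B, Std-C): VendorY can switch to Std-B (6 → 9). Not NE.
(Std-C, Std-A): VendorX can switch to Std-B (2 → 7). Not NE.
(Std-C, Std-B): VendorY can switch to Std-C (3 → 4). Not NE.
(Std-C, Std-C): VendorX can switch to Std-B (0 → 6). Not NE.
(Std-D, Std-A): VendorY can switch to Std-C (1 → 5). Not NE.
(Std-D, Std-B): VendorX can switch to Std-B (3 → 4). Not NE.
(The remaining 1 profile has a profitable deviation by the same check.)

This game has no pure Nash equilibrium.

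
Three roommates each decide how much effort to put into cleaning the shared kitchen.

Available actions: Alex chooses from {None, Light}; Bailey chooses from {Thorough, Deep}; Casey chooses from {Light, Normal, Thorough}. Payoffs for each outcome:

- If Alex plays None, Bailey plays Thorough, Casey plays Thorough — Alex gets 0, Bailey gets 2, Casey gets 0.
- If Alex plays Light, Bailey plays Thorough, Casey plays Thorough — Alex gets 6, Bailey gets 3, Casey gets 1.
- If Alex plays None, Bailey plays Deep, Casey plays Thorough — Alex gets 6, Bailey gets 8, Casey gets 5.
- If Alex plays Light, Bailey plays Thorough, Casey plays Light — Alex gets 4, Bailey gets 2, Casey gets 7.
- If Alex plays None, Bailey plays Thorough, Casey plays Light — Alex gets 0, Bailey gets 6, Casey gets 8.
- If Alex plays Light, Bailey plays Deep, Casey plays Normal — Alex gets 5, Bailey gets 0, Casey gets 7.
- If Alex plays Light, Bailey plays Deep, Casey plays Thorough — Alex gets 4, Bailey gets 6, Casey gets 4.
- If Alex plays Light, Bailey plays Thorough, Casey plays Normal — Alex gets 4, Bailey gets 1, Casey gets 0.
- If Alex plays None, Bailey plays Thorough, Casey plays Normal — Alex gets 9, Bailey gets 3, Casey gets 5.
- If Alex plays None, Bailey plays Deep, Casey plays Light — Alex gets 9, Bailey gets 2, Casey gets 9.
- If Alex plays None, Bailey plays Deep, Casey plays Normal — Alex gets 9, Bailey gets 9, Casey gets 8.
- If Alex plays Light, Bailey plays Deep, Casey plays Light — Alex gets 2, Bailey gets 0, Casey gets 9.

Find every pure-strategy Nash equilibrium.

(None, Thorough, Light): Alex can switch to Light (0 → 4). Not NE.
(None, Thorough, Normal): Bailey can switch to Deep (3 → 9). Not NE.
(None, Thorough, Thorough): Alex can switch to Light (0 → 6). Not NE.
(None, Deep, Light): Bailey can switch to Thorough (2 → 6). Not NE.
(None, Deep, Normal): Casey can switch to Light (8 → 9). Not NE.
(None, Deep, Thorough): Casey can switch to Light (5 → 9). Not NE.
(Light, Thorough, Light): Alex gets 4, best alternative 0; Bailey gets 2, best alternative 0; Casey gets 7, best alternative 1. No profitable deviation — NE.
(Light, Thorough, Normal): Alex can switch to None (4 → 9). Not NE.
(Light, Thorough, Thorough): Bailey can switch to Deep (3 → 6). Not NE.
(Light, Deep, Light): Alex can switch to None (2 → 9). Not NE.
(Light, Deep, Normal): Alex can switch to None (5 → 9). Not NE.
(The remaining 1 profile has a profitable deviation by the same check.)

Pure NE: (Light, Thorough, Light)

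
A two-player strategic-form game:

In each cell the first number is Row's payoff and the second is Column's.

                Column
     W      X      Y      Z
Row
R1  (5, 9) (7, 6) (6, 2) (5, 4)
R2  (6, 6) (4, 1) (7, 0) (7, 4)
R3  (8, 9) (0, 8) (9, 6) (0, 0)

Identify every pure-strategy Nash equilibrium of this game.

For each strategy profile, look for a profitable unilateral deviation.
(R1, W): Row can switch to R2 (5 → 6). Not NE.
(R1, X): Column can switch to W (6 → 9). Not NE.
(R1, Y): Row can switch to R2 (6 → 7). Not NE.
(R1, Z): Row can switch to R2 (5 → 7). Not NE.
(R2, W): Row can switch to R3 (6 → 8). Not NE.
(R2, X): Row can switch to R1 (4 → 7). Not NE.
(R2, Y): Row can switch to R3 (7 → 9). Not NE.
(R2, Z): Column can switch to W (4 → 6). Not NE.
(R3, W): Row gets 8, best alternative 6; Column gets 9, best alternative 8. No profitable deviation — NE.
(R3, X): Row can switch to R1 (0 → 7). Not NE.
(R3, Y): Column can switch to W (6 → 9). Not NE.
(R3, Z): Row can switch to R1 (0 → 5). Not NE.

Pure NE: (R3, W)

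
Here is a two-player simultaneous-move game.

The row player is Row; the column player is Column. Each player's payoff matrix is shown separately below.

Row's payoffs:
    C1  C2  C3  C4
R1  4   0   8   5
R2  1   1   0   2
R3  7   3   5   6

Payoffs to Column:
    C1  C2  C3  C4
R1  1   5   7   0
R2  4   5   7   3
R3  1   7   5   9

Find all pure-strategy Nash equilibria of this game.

Mark each player's best response to every combination of opponents' strategies; a profile where every player is best-responding is a pure Nash equilibrium.
Row against C1: payoffs 4, 1, 7 → best response R3.
Row against C2: payoffs 0, 1, 3 → best response R3.
Row against C3: payoffs 8, 0, 5 → best response R1.
Row against C4: payoffs 5, 2, 6 → best response R3.
Column against R1: payoffs 1, 5, 7, 0 → best response C3.
Column against R2: payoffs 4, 5, 7, 3 → best response C3.
Column against R3: payoffs 1, 7, 5, 9 → best response C4.
Mutual best responses: (R1, C3); (R3, C4).

The pure Nash equilibria are (R1, C3), (R3, C4).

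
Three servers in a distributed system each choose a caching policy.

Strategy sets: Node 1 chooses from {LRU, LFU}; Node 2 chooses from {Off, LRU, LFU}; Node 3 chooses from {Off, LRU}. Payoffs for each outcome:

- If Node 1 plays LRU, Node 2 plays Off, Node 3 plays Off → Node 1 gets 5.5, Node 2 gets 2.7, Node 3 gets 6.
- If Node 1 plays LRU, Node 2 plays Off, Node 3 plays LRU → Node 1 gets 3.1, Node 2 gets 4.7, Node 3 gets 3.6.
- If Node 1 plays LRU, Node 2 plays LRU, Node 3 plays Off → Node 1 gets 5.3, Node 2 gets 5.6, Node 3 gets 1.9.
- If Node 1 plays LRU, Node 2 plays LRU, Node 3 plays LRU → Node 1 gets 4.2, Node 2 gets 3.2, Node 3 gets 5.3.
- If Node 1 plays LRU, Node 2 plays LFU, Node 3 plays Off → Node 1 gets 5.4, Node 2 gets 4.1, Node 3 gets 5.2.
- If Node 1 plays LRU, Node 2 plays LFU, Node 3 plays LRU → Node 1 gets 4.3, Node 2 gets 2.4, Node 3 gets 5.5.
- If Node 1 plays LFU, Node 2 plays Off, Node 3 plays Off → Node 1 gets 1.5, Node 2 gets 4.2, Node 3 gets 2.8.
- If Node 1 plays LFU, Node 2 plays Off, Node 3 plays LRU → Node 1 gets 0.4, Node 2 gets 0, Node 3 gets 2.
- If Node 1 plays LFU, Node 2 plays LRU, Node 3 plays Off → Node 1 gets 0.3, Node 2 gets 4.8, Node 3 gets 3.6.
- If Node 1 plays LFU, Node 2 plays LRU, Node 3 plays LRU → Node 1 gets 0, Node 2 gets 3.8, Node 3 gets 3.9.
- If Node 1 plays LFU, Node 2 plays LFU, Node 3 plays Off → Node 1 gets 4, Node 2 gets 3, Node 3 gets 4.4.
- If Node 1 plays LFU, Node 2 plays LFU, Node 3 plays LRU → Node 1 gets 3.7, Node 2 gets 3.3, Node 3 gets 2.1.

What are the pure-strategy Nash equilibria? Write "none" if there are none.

Node 1 against (Off, Off): payoffs 5.5, 1.5 → best response LRU.
Node 1 against (Off, LRU): payoffs 3.1, 0.4 → best response LRU.
Node 1 against (LRU, Off): payoffs 5.3, 0.3 → best response LRU.
Node 1 against (LRU, LRU): payoffs 4.2, 0 → best response LRU.
Node 1 against (LFU, Off): payoffs 5.4, 4 → best response LRU.
Node 1 against (LFU, LRU): payoffs 4.3, 3.7 → best response LRU.
Node 2 against (LRU, Off): payoffs 2.7, 5.6, 4.1 → best response LRU.
Node 2 against (LRU, LRU): payoffs 4.7, 3.2, 2.4 → best response Off.
Node 2 against (LFU, Off): payoffs 4.2, 4.8, 3 → best response LRU.
Node 2 against (LFU, LRU): payoffs 0, 3.8, 3.3 → best response LRU.
Node 3 against (LRU, Off): payoffs 6, 3.6 → best response Off.
Node 3 against (LRU, LRU): payoffs 1.9, 5.3 → best response LRU.
Node 3 against (LRU, LFU): payoffs 5.2, 5.5 → best response LRU.
Node 3 against (LFU, Off): payoffs 2.8, 2 → best response Off.
Node 3 against (LFU, LRU): payoffs 3.6, 3.9 → best response LRU.
Node 3 against (LFU, LFU): payoffs 4.4, 2.1 → best response Off.
No profile is a mutual best response for all players.

No pure-strategy Nash equilibrium.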